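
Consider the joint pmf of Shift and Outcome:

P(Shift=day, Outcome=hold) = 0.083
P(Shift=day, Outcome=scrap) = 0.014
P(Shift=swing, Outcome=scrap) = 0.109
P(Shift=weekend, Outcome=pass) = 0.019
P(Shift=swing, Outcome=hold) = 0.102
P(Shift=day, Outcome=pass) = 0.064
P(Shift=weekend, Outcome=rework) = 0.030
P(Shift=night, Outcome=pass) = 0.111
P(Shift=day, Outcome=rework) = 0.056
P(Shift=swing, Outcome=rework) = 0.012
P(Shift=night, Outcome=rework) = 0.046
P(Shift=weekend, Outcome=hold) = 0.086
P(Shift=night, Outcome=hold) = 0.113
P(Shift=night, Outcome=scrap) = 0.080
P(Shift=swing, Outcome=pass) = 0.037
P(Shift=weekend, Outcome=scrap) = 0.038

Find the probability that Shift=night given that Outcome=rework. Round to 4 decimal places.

0.3194

P(Outcome=rework) = 0.056 + 0.012 + 0.046 + 0.030 = 0.144.
P(Shift=night | Outcome=rework) = 0.046/0.144 = 0.3194.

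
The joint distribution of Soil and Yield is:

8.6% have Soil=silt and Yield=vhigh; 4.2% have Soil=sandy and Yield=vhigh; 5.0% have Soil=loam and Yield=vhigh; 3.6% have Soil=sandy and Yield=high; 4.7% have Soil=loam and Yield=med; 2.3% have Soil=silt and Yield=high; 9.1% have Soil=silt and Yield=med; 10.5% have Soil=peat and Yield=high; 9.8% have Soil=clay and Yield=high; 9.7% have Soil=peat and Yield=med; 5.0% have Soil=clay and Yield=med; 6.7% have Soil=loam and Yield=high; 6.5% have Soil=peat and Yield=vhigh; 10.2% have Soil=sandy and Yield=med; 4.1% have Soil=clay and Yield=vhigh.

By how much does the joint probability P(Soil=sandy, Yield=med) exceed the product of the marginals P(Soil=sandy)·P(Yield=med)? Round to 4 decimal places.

0.0323

P(Soil=sandy) = 0.102 + 0.036 + 0.042 = 0.180.
P(Yield=med) = 0.102 + 0.047 + 0.050 + 0.091 + 0.097 = 0.387.
P(Soil=sandy, Yield=med) − P(Soil=sandy)P(Yield=med) = 0.102 − 0.180×0.387 = 0.0323.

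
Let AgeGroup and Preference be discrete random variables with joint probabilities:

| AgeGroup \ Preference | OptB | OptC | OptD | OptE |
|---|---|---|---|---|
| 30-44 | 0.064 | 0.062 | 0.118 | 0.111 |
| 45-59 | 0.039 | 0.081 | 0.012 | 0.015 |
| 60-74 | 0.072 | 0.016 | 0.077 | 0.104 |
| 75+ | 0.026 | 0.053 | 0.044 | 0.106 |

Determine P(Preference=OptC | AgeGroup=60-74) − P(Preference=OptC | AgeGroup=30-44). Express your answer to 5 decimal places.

-0.11517

P(AgeGroup=60-74) = 0.072 + 0.016 + 0.077 + 0.104 = 0.269; P(Preference=OptC | AgeGroup=60-74) = 0.016/0.269 = 0.059480.
P(AgeGroup=30-44) = 0.064 + 0.062 + 0.118 + 0.111 = 0.355; P(Preference=OptC | AgeGroup=30-44) = 0.062/0.355 = 0.174648.
Difference = -0.11517.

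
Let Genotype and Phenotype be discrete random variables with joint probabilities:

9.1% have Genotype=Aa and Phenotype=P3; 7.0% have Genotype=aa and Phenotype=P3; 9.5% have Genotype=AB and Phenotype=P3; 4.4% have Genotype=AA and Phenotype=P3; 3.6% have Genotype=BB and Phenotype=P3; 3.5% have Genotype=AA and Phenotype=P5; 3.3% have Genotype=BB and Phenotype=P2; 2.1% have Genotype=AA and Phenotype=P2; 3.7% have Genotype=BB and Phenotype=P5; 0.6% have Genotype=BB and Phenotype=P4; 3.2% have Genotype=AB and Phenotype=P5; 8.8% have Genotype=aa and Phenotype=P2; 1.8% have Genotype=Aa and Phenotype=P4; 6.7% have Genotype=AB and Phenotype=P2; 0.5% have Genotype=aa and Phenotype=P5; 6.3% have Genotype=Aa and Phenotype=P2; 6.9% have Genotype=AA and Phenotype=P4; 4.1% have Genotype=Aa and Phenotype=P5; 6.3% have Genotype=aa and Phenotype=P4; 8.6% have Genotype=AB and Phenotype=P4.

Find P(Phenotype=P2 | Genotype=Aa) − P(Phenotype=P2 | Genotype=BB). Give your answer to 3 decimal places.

P(Genotype=Aa) = 0.063 + 0.091 + 0.018 + 0.041 = 0.213; P(Phenotype=P2 | Genotype=Aa) = 0.063/0.213 = 0.2958.
P(Genotype=BB) = 0.033 + 0.036 + 0.006 + 0.037 = 0.112; P(Phenotype=P2 | Genotype=BB) = 0.033/0.112 = 0.2946.
Difference = 0.001.

0.001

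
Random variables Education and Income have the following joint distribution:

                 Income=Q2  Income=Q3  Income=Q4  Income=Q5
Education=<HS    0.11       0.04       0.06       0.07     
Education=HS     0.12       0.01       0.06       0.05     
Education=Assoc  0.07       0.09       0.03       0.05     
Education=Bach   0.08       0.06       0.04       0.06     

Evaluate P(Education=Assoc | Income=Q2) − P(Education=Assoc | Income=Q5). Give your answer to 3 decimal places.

P(Income=Q2) = 0.11 + 0.12 + 0.07 + 0.08 = 0.38; P(Education=Assoc | Income=Q2) = 0.07/0.38 = 0.1842.
P(Income=Q5) = 0.07 + 0.05 + 0.05 + 0.06 = 0.23; P(Education=Assoc | Income=Q5) = 0.05/0.23 = 0.2174.
Difference = -0.033.

-0.033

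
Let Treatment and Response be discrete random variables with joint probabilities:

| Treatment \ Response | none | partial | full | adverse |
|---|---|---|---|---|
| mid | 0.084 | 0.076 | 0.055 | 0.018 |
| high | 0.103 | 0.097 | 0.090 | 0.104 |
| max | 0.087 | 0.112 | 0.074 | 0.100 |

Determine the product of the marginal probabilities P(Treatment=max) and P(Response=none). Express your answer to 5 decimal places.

P(Treatment=max) = 0.087 + 0.112 + 0.074 + 0.100 = 0.373.
P(Response=none) = 0.084 + 0.103 + 0.087 = 0.274.
Product: 0.373 × 0.274 = 0.10220.

0.10220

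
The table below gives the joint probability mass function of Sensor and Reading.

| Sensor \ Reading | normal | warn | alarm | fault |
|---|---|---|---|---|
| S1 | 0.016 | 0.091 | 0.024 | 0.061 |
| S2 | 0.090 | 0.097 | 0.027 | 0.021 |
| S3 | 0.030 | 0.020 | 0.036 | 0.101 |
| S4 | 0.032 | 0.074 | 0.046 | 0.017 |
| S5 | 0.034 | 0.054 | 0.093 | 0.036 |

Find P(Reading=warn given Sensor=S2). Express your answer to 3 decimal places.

0.413

P(Sensor=S2) = 0.090 + 0.097 + 0.027 + 0.021 = 0.235.
P(Reading=warn | Sensor=S2) = 0.097/0.235 = 0.413.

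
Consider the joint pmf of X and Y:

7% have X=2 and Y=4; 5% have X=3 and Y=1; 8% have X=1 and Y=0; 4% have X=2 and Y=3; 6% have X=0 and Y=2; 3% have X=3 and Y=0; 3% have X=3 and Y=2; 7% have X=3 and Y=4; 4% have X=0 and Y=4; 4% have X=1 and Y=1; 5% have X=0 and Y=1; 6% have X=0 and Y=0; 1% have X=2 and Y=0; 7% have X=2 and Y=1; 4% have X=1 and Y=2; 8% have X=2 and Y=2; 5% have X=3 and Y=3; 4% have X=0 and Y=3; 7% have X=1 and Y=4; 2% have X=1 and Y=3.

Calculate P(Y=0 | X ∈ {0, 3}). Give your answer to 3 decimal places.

P(X=0) = 0.06 + 0.05 + 0.06 + 0.04 + 0.04 = 0.25.
P(X=3) = 0.03 + 0.05 + 0.03 + 0.05 + 0.07 = 0.23.
P(X ∈ {0, 3}) = 0.25 + 0.23 = 0.48; P(Y=0, X ∈ {0, 3}) = 0.06 + 0.03 = 0.09.
P(Y=0 | X ∈ {0, 3}) = 0.09/0.48 = 0.188.

0.188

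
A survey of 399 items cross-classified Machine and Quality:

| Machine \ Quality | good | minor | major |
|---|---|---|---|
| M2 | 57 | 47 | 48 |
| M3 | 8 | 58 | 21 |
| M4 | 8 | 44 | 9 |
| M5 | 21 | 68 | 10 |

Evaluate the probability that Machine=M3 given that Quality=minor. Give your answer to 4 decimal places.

0.2673

Total with Quality=minor: 47 + 58 + 44 + 68 = 217.
P(Machine=M3 | Quality=minor) = 58/217 = 0.2673.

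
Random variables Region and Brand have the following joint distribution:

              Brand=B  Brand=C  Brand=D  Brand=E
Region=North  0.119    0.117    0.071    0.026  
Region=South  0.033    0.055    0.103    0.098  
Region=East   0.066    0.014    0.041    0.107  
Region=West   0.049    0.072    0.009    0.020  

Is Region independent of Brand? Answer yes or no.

P(Region=North) = 0.333 and P(Brand=E) = 0.251, so their product is 0.08358, but P(Region=North, Brand=E) = 0.026. Since these differ, Region and Brand are not independent.

no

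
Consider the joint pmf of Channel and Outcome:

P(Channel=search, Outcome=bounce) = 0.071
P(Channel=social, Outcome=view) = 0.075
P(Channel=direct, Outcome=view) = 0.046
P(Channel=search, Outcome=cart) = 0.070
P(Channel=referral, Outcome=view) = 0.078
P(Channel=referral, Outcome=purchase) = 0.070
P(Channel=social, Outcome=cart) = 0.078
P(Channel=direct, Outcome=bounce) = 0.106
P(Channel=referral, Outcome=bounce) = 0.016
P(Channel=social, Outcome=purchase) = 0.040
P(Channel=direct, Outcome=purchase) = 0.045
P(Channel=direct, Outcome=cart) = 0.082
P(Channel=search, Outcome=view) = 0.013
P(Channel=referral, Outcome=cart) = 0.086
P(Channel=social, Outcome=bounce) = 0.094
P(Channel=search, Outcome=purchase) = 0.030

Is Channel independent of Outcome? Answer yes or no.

no

P(Channel=referral) = 0.250 and P(Outcome=bounce) = 0.287, so their product is 0.07175, but P(Channel=referral, Outcome=bounce) = 0.016. Since these differ, Channel and Outcome are not independent.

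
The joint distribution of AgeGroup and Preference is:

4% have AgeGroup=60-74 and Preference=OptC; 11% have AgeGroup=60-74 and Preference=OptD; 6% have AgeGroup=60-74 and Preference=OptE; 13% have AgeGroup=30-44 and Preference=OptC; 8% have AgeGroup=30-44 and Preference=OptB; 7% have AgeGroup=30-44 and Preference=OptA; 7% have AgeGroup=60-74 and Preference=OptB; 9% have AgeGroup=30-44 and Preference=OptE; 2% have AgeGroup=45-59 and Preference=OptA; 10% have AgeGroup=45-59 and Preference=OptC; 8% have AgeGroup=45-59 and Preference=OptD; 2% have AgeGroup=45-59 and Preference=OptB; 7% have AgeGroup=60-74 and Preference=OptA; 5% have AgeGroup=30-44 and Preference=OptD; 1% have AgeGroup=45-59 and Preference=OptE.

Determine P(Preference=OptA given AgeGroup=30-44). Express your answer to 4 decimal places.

P(AgeGroup=30-44) = 0.07 + 0.08 + 0.13 + 0.05 + 0.09 = 0.42.
P(Preference=OptA | AgeGroup=30-44) = 0.07/0.42 = 0.1667.

0.1667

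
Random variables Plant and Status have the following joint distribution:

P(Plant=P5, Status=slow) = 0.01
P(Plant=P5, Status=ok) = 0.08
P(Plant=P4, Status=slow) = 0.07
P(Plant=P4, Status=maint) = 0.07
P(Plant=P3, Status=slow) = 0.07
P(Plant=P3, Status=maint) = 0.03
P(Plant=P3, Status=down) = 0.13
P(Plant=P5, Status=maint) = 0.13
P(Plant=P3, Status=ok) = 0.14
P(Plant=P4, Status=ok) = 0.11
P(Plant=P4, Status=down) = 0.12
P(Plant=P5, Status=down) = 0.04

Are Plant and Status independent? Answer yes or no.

P(Plant=P5) = 0.26 and P(Status=maint) = 0.23, so their product is 0.0598, but P(Plant=P5, Status=maint) = 0.13. Since these differ, Plant and Status are not independent.

no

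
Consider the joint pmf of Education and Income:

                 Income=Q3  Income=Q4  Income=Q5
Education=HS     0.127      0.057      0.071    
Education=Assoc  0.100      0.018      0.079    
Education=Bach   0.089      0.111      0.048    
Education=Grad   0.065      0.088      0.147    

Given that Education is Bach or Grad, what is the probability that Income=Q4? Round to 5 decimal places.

P(Education=Bach) = 0.089 + 0.111 + 0.048 = 0.248.
P(Education=Grad) = 0.065 + 0.088 + 0.147 = 0.300.
P(Education ∈ {Bach, Grad}) = 0.248 + 0.300 = 0.548; P(Income=Q4, Education ∈ {Bach, Grad}) = 0.111 + 0.088 = 0.199.
P(Income=Q4 | Education ∈ {Bach, Grad}) = 0.199/0.548 = 0.36314.

0.36314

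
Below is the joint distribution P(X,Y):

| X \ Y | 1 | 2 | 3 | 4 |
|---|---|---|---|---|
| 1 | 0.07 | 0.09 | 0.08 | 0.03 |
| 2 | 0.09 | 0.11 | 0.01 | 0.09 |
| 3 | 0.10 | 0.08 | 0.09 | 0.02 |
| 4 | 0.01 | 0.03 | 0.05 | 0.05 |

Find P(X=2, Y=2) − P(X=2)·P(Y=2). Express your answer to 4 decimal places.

0.0170

P(X=2) = 0.09 + 0.11 + 0.01 + 0.09 = 0.30.
P(Y=2) = 0.09 + 0.11 + 0.08 + 0.03 = 0.31.
P(X=2, Y=2) − P(X=2)P(Y=2) = 0.11 − 0.30×0.31 = 0.0170.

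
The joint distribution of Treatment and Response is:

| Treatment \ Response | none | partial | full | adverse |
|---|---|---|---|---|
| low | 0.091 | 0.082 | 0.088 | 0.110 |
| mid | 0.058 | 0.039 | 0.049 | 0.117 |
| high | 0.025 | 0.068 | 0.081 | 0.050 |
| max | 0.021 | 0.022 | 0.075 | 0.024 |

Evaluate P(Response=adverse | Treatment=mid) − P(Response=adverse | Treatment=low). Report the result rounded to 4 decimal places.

P(Treatment=mid) = 0.058 + 0.039 + 0.049 + 0.117 = 0.263; P(Response=adverse | Treatment=mid) = 0.117/0.263 = 0.44487.
P(Treatment=low) = 0.091 + 0.082 + 0.088 + 0.110 = 0.371; P(Response=adverse | Treatment=low) = 0.110/0.371 = 0.29650.
Difference = 0.1484.

0.1484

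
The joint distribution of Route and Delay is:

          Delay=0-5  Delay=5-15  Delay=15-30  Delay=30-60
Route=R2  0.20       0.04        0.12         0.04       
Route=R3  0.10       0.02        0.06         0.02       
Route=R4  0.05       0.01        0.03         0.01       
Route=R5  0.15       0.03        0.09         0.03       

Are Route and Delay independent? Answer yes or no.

Every cell satisfies P(Route,Delay) = P(Route)·P(Delay). For instance P(Route=R4) = 0.10, P(Delay=15-30) = 0.30, and 0.10×0.30 = 0.03 matches the joint entry. So Route and Delay are independent.

yes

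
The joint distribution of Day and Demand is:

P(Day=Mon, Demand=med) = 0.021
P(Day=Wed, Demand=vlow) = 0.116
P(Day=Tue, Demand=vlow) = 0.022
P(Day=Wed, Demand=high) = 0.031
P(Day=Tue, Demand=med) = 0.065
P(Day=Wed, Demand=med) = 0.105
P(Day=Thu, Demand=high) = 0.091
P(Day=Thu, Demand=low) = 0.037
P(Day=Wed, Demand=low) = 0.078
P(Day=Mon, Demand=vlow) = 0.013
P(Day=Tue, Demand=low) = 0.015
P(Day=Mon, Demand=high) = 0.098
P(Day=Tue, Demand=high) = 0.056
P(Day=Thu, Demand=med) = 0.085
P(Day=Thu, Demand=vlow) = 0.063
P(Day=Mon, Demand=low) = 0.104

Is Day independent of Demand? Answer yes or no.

P(Day=Wed) = 0.330 and P(Demand=high) = 0.276, so their product is 0.09108, but P(Day=Wed, Demand=high) = 0.031. Since these differ, Day and Demand are not independent.

no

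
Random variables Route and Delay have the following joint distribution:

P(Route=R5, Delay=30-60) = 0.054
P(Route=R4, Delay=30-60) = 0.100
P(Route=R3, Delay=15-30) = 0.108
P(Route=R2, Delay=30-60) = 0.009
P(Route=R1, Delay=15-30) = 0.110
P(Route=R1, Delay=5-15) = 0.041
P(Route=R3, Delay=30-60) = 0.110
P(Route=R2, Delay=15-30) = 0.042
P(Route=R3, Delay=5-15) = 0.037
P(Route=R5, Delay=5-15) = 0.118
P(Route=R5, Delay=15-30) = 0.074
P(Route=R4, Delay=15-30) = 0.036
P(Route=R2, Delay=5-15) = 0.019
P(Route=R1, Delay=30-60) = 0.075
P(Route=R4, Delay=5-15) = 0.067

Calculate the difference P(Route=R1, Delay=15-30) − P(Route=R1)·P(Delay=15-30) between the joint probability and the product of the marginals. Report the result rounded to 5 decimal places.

0.02638

P(Route=R1) = 0.041 + 0.110 + 0.075 = 0.226.
P(Delay=15-30) = 0.110 + 0.042 + 0.108 + 0.036 + 0.074 = 0.370.
P(Route=R1, Delay=15-30) − P(Route=R1)P(Delay=15-30) = 0.110 − 0.226×0.370 = 0.02638.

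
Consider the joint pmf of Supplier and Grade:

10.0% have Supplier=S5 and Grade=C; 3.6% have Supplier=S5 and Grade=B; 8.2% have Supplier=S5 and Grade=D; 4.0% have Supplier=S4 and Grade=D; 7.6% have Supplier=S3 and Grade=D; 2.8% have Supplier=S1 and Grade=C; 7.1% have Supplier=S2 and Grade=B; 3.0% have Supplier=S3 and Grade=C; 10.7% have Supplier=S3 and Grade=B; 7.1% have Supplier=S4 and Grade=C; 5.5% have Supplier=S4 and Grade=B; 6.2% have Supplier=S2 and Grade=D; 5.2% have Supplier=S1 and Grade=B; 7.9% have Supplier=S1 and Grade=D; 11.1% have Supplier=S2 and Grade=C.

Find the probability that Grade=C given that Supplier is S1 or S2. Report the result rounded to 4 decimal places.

P(Supplier=S1) = 0.052 + 0.028 + 0.079 = 0.159.
P(Supplier=S2) = 0.071 + 0.111 + 0.062 = 0.244.
P(Supplier ∈ {S1, S2}) = 0.159 + 0.244 = 0.403; P(Grade=C, Supplier ∈ {S1, S2}) = 0.028 + 0.111 = 0.139.
P(Grade=C | Supplier ∈ {S1, S2}) = 0.139/0.403 = 0.3449.

0.3449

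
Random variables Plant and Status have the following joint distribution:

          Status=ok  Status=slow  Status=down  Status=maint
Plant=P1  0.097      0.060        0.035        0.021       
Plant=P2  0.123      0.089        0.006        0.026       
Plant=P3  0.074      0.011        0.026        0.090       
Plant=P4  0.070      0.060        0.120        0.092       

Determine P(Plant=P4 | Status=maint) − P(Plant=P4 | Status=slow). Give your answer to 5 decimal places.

P(Status=maint) = 0.021 + 0.026 + 0.090 + 0.092 = 0.229; P(Plant=P4 | Status=maint) = 0.092/0.229 = 0.401747.
P(Status=slow) = 0.060 + 0.089 + 0.011 + 0.060 = 0.220; P(Plant=P4 | Status=slow) = 0.060/0.220 = 0.272727.
Difference = 0.12902.

0.12902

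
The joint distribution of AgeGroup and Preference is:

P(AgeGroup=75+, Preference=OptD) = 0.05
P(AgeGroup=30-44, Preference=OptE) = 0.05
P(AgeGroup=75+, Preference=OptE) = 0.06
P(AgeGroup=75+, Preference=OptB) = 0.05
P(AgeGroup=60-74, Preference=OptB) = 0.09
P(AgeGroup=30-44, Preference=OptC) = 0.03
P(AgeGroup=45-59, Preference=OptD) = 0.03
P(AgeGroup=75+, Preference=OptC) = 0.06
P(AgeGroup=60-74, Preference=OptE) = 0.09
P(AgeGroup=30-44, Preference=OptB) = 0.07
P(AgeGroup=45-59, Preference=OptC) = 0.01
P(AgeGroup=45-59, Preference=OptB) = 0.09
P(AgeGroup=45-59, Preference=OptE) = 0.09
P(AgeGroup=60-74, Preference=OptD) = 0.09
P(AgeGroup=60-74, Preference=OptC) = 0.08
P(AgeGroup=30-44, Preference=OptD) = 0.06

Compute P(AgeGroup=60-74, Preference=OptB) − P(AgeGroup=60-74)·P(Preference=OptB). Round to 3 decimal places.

-0.015

P(AgeGroup=60-74) = 0.09 + 0.08 + 0.09 + 0.09 = 0.35.
P(Preference=OptB) = 0.07 + 0.09 + 0.09 + 0.05 = 0.30.
P(AgeGroup=60-74, Preference=OptB) − P(AgeGroup=60-74)P(Preference=OptB) = 0.09 − 0.35×0.30 = -0.015.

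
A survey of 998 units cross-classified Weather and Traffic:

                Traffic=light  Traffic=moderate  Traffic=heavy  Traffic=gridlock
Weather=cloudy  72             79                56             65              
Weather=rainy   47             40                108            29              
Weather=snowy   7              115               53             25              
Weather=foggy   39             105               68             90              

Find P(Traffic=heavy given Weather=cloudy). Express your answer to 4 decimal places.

0.2059

Total with Weather=cloudy: 72 + 79 + 56 + 65 = 272.
P(Traffic=heavy | Weather=cloudy) = 56/272 = 0.2059.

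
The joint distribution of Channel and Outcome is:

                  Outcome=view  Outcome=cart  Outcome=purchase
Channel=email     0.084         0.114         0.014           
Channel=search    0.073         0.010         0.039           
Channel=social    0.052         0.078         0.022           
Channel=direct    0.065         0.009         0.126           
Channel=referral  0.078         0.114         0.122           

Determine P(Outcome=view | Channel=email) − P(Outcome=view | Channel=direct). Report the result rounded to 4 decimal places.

0.0712

P(Channel=email) = 0.084 + 0.114 + 0.014 = 0.212; P(Outcome=view | Channel=email) = 0.084/0.212 = 0.39623.
P(Channel=direct) = 0.065 + 0.009 + 0.126 = 0.200; P(Outcome=view | Channel=direct) = 0.065/0.200 = 0.32500.
Difference = 0.0712.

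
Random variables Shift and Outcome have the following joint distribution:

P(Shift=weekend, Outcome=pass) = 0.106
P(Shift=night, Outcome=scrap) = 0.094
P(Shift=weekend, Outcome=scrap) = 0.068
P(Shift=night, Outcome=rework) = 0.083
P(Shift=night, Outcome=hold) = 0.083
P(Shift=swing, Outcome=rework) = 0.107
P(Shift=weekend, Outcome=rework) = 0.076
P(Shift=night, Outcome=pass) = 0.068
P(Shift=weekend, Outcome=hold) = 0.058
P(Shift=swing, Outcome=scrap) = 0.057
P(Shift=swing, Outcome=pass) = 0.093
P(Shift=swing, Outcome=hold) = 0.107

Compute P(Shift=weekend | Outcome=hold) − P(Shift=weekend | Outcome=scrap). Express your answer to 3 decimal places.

P(Outcome=hold) = 0.107 + 0.083 + 0.058 = 0.248; P(Shift=weekend | Outcome=hold) = 0.058/0.248 = 0.2339.
P(Outcome=scrap) = 0.057 + 0.094 + 0.068 = 0.219; P(Shift=weekend | Outcome=scrap) = 0.068/0.219 = 0.3105.
Difference = -0.077.

-0.077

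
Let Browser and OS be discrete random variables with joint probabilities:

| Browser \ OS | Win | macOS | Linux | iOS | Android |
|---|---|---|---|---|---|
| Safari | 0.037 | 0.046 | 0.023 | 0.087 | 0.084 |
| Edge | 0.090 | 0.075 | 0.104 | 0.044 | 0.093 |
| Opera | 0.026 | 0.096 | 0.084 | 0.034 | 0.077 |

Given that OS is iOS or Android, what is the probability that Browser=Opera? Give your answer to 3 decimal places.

P(OS=iOS) = 0.087 + 0.044 + 0.034 = 0.165.
P(OS=Android) = 0.084 + 0.093 + 0.077 = 0.254.
P(OS ∈ {iOS, Android}) = 0.165 + 0.254 = 0.419; P(Browser=Opera, OS ∈ {iOS, Android}) = 0.034 + 0.077 = 0.111.
P(Browser=Opera | OS ∈ {iOS, Android}) = 0.111/0.419 = 0.265.

0.265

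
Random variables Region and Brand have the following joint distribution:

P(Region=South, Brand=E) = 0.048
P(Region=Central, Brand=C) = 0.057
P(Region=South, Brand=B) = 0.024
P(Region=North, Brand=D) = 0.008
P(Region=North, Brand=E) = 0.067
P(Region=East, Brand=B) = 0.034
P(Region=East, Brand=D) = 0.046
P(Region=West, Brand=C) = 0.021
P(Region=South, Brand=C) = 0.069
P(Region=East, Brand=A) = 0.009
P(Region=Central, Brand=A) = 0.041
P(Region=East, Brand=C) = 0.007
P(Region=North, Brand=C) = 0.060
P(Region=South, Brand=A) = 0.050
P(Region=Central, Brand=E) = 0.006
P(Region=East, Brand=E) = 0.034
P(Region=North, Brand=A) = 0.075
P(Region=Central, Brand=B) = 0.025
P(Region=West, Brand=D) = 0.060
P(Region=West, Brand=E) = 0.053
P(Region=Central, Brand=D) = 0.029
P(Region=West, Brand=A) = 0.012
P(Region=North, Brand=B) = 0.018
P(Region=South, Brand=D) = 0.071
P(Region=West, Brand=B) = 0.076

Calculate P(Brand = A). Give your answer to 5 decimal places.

0.18700

P(Brand=A) = 0.075 + 0.050 + 0.009 + 0.012 + 0.041 = 0.187.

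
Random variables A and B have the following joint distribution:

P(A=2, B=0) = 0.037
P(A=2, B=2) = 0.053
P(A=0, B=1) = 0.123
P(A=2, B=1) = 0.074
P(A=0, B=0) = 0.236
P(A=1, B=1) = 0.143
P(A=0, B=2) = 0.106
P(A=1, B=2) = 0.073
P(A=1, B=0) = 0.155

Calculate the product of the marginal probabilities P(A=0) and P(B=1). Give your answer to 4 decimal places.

0.1581

P(A=0) = 0.236 + 0.123 + 0.106 = 0.465.
P(B=1) = 0.123 + 0.143 + 0.074 = 0.340.
Product: 0.465 × 0.340 = 0.1581.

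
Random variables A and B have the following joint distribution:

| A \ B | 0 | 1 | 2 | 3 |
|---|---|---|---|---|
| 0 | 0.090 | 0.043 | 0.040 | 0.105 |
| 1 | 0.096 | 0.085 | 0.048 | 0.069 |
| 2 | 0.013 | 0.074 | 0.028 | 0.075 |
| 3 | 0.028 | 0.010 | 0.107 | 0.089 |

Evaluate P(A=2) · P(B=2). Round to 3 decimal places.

P(A=2) = 0.013 + 0.074 + 0.028 + 0.075 = 0.190.
P(B=2) = 0.040 + 0.048 + 0.028 + 0.107 = 0.223.
Product: 0.190 × 0.223 = 0.042.

0.042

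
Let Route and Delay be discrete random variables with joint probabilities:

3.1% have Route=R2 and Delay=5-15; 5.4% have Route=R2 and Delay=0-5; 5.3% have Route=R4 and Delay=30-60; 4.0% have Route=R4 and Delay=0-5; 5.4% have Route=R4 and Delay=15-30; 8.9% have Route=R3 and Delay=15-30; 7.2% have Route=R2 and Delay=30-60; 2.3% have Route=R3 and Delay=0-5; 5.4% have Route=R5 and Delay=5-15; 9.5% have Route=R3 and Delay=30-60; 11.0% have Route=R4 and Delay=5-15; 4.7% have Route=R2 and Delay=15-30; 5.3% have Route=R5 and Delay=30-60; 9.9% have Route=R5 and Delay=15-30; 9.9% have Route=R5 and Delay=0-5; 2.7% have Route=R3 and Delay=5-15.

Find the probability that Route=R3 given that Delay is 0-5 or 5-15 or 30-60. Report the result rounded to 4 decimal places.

0.2039

P(Delay=0-5) = 0.054 + 0.023 + 0.040 + 0.099 = 0.216.
P(Delay=5-15) = 0.031 + 0.027 + 0.110 + 0.054 = 0.222.
P(Delay=30-60) = 0.072 + 0.095 + 0.053 + 0.053 = 0.273.
P(Delay ∈ {0-5, 5-15, 30-60}) = 0.216 + 0.222 + 0.273 = 0.711; P(Route=R3, Delay ∈ {0-5, 5-15, 30-60}) = 0.023 + 0.027 + 0.095 = 0.145.
P(Route=R3 | Delay ∈ {0-5, 5-15, 30-60}) = 0.145/0.711 = 0.2039.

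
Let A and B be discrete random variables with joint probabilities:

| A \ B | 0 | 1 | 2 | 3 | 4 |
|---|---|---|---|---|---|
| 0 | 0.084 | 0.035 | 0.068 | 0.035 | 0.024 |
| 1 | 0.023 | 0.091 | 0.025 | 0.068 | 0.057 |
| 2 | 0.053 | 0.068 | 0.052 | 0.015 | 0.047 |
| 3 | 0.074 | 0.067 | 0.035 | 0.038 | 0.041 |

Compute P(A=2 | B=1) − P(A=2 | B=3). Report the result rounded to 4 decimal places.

0.1644

P(B=1) = 0.035 + 0.091 + 0.068 + 0.067 = 0.261; P(A=2 | B=1) = 0.068/0.261 = 0.26054.
P(B=3) = 0.035 + 0.068 + 0.015 + 0.038 = 0.156; P(A=2 | B=3) = 0.015/0.156 = 0.09615.
Difference = 0.1644.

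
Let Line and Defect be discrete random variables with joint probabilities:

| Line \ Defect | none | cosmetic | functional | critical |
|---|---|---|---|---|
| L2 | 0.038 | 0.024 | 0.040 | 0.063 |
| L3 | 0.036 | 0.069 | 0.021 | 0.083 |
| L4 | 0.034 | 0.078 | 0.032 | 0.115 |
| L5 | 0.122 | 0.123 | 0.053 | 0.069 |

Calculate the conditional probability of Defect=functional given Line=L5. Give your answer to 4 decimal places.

P(Line=L5) = 0.122 + 0.123 + 0.053 + 0.069 = 0.367.
P(Defect=functional | Line=L5) = 0.053/0.367 = 0.1444.

0.1444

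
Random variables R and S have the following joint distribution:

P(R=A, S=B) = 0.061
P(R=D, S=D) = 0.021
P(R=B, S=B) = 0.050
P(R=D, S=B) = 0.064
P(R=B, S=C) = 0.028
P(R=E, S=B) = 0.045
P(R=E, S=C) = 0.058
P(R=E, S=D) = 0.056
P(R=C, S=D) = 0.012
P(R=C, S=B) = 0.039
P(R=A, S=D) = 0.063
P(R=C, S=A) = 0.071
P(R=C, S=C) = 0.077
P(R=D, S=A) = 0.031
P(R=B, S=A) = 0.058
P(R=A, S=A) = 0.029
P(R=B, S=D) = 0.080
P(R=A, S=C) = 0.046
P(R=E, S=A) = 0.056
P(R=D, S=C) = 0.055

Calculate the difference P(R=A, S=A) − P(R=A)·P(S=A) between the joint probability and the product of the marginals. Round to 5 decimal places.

-0.01976

P(R=A) = 0.029 + 0.061 + 0.046 + 0.063 = 0.199.
P(S=A) = 0.029 + 0.058 + 0.071 + 0.031 + 0.056 = 0.245.
P(R=A, S=A) − P(R=A)P(S=A) = 0.029 − 0.199×0.245 = -0.01976.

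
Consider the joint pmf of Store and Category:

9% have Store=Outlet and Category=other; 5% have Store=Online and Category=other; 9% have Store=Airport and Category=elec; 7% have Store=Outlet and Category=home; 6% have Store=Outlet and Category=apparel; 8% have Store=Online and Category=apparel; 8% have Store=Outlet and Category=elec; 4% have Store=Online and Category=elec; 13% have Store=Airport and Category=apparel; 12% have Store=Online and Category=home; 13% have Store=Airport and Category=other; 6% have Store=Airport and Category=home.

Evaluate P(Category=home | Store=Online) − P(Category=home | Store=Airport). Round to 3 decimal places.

0.267

P(Store=Online) = 0.08 + 0.04 + 0.12 + 0.05 = 0.29; P(Category=home | Store=Online) = 0.12/0.29 = 0.4138.
P(Store=Airport) = 0.13 + 0.09 + 0.06 + 0.13 = 0.41; P(Category=home | Store=Airport) = 0.06/0.41 = 0.1463.
Difference = 0.267.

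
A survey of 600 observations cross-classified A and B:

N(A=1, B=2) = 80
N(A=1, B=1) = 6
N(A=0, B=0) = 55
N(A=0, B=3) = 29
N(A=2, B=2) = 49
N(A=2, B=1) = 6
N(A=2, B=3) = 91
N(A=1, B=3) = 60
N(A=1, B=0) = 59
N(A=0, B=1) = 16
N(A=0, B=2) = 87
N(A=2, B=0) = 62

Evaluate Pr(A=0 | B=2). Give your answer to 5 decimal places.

0.40278

Total with B=2: 87 + 80 + 49 = 216.
P(A=0 | B=2) = 87/216 = 0.40278.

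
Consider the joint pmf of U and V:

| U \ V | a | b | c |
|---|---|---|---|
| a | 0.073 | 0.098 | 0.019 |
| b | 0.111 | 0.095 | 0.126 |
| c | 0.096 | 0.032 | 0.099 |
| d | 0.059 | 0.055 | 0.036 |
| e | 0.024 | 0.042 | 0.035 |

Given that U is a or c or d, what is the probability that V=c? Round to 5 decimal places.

P(U=a) = 0.073 + 0.098 + 0.019 = 0.190.
P(U=c) = 0.096 + 0.032 + 0.099 = 0.227.
P(U=d) = 0.059 + 0.055 + 0.036 = 0.150.
P(U ∈ {a, c, d}) = 0.190 + 0.227 + 0.150 = 0.567; P(V=c, U ∈ {a, c, d}) = 0.019 + 0.099 + 0.036 = 0.154.
P(V=c | U ∈ {a, c, d}) = 0.154/0.567 = 0.27160.

0.27160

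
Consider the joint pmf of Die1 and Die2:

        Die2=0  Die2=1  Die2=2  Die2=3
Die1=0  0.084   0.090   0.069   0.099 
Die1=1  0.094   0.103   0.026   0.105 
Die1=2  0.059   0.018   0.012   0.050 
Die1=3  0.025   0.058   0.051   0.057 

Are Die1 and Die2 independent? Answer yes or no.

no

P(Die1=1) = 0.328 and P(Die2=2) = 0.158, so their product is 0.05182, but P(Die1=1, Die2=2) = 0.026. Since these differ, Die1 and Die2 are not independent.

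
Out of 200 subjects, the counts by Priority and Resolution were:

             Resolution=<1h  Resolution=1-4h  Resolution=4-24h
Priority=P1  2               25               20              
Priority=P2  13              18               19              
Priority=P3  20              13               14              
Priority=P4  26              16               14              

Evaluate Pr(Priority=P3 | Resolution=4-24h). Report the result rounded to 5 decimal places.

Total with Resolution=4-24h: 20 + 19 + 14 + 14 = 67.
P(Priority=P3 | Resolution=4-24h) = 14/67 = 0.20896.

0.20896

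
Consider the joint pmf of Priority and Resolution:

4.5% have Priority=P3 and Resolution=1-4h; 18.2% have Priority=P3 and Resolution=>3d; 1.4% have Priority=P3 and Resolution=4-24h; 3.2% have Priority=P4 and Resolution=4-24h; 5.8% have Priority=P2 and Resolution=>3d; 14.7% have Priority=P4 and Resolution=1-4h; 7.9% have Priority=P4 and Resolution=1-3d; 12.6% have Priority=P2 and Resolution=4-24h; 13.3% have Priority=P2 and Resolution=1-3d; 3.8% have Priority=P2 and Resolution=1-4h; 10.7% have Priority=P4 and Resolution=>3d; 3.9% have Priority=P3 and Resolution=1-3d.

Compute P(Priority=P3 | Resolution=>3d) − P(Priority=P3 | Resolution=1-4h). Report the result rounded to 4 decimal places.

P(Resolution=>3d) = 0.058 + 0.182 + 0.107 = 0.347; P(Priority=P3 | Resolution=>3d) = 0.182/0.347 = 0.52450.
P(Resolution=1-4h) = 0.038 + 0.045 + 0.147 = 0.230; P(Priority=P3 | Resolution=1-4h) = 0.045/0.230 = 0.19565.
Difference = 0.3288.

0.3288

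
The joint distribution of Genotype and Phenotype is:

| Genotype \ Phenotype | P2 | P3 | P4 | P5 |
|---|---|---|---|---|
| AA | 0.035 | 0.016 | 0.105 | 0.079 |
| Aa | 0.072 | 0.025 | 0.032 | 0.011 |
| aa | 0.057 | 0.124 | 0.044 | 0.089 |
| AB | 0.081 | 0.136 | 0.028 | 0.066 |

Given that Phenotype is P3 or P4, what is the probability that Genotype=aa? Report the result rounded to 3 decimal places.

P(Phenotype=P3) = 0.016 + 0.025 + 0.124 + 0.136 = 0.301.
P(Phenotype=P4) = 0.105 + 0.032 + 0.044 + 0.028 = 0.209.
P(Phenotype ∈ {P3, P4}) = 0.301 + 0.209 = 0.510; P(Genotype=aa, Phenotype ∈ {P3, P4}) = 0.124 + 0.044 = 0.168.
P(Genotype=aa | Phenotype ∈ {P3, P4}) = 0.168/0.510 = 0.329.

0.329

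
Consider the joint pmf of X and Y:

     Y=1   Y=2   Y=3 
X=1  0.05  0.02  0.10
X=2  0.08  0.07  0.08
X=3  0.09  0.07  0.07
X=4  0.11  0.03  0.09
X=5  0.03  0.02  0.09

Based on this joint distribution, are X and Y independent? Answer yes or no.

P(X=5) = 0.14 and P(Y=3) = 0.43, so their product is 0.0602, but P(X=5, Y=3) = 0.09. Since these differ, X and Y are not independent.

no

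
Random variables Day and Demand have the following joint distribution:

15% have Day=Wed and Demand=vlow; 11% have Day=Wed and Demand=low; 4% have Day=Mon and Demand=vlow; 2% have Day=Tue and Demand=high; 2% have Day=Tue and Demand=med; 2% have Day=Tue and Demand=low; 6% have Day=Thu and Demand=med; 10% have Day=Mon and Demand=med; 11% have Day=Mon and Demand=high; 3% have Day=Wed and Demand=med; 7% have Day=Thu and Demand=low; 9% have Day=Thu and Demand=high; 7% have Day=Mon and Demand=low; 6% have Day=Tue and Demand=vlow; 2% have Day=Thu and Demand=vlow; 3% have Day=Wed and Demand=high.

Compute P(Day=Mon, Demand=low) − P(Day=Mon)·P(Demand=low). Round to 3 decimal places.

P(Day=Mon) = 0.04 + 0.07 + 0.10 + 0.11 = 0.32.
P(Demand=low) = 0.07 + 0.02 + 0.11 + 0.07 = 0.27.
P(Day=Mon, Demand=low) − P(Day=Mon)P(Demand=low) = 0.07 − 0.32×0.27 = -0.016.

-0.016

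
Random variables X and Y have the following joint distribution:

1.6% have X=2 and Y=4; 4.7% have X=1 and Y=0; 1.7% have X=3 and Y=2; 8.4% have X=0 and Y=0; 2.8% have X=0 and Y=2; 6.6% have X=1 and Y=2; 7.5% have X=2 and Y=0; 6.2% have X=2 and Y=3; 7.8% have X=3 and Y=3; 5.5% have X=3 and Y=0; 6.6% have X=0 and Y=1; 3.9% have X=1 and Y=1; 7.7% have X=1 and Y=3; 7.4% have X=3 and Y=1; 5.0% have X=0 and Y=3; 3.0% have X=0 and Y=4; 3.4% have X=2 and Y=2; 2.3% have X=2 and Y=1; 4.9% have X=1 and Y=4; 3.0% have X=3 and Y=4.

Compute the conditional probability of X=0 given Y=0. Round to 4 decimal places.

0.3218

P(Y=0) = 0.084 + 0.047 + 0.075 + 0.055 = 0.261.
P(X=0 | Y=0) = 0.084/0.261 = 0.3218.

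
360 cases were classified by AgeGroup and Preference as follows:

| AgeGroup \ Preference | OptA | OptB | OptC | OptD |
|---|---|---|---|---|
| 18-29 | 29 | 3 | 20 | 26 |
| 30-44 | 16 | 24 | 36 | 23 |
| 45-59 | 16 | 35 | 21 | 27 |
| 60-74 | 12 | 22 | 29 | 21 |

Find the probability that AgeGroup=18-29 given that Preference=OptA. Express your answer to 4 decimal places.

Total with Preference=OptA: 29 + 16 + 16 + 12 = 73.
P(AgeGroup=18-29 | Preference=OptA) = 29/73 = 0.3973.

0.3973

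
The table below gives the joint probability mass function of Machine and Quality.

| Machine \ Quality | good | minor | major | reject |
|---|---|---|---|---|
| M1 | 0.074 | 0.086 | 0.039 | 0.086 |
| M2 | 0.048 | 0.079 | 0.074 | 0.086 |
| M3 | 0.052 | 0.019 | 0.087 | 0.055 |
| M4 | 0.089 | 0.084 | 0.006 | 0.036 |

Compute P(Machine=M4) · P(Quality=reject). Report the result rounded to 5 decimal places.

0.05655

P(Machine=M4) = 0.089 + 0.084 + 0.006 + 0.036 = 0.215.
P(Quality=reject) = 0.086 + 0.086 + 0.055 + 0.036 = 0.263.
Product: 0.215 × 0.263 = 0.05655.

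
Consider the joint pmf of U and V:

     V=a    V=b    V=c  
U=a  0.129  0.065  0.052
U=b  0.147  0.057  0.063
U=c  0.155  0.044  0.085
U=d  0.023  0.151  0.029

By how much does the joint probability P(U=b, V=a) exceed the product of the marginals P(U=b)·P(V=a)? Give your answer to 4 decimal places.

P(U=b) = 0.147 + 0.057 + 0.063 = 0.267.
P(V=a) = 0.129 + 0.147 + 0.155 + 0.023 = 0.454.
P(U=b, V=a) − P(U=b)P(V=a) = 0.147 − 0.267×0.454 = 0.0258.

0.0258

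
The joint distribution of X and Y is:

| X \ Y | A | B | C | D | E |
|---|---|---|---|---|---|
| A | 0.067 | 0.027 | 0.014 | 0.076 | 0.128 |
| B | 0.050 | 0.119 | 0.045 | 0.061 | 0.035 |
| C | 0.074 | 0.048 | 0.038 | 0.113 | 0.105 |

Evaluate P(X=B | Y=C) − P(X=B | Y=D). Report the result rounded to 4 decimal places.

P(Y=C) = 0.014 + 0.045 + 0.038 = 0.097; P(X=B | Y=C) = 0.045/0.097 = 0.46392.
P(Y=D) = 0.076 + 0.061 + 0.113 = 0.250; P(X=B | Y=D) = 0.061/0.250 = 0.24400.
Difference = 0.2199.

0.2199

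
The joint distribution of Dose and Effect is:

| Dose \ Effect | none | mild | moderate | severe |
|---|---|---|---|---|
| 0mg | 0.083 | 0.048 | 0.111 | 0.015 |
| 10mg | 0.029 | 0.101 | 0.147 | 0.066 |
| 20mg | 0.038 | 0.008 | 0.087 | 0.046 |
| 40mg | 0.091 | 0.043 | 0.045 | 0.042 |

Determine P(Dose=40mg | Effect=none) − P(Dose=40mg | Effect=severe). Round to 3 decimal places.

P(Effect=none) = 0.083 + 0.029 + 0.038 + 0.091 = 0.241; P(Dose=40mg | Effect=none) = 0.091/0.241 = 0.3776.
P(Effect=severe) = 0.015 + 0.066 + 0.046 + 0.042 = 0.169; P(Dose=40mg | Effect=severe) = 0.042/0.169 = 0.2485.
Difference = 0.129.

0.129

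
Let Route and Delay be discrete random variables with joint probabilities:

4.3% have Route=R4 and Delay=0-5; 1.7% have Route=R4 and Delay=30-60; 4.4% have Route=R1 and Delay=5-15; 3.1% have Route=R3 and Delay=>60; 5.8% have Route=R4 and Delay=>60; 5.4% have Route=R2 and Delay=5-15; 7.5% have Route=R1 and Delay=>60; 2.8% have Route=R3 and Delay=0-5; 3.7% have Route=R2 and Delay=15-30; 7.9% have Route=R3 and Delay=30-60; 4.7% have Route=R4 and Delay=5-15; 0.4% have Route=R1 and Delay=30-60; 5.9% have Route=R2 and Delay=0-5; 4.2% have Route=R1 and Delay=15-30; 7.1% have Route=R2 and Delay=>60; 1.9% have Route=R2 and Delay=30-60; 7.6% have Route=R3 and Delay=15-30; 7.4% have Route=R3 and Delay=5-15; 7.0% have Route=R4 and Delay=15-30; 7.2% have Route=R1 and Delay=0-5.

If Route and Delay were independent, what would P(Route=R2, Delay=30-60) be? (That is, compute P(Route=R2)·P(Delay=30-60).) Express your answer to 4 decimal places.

0.0286

P(Route=R2) = 0.059 + 0.054 + 0.037 + 0.019 + 0.071 = 0.240.
P(Delay=30-60) = 0.004 + 0.019 + 0.079 + 0.017 = 0.119.
Product: 0.240 × 0.119 = 0.0286.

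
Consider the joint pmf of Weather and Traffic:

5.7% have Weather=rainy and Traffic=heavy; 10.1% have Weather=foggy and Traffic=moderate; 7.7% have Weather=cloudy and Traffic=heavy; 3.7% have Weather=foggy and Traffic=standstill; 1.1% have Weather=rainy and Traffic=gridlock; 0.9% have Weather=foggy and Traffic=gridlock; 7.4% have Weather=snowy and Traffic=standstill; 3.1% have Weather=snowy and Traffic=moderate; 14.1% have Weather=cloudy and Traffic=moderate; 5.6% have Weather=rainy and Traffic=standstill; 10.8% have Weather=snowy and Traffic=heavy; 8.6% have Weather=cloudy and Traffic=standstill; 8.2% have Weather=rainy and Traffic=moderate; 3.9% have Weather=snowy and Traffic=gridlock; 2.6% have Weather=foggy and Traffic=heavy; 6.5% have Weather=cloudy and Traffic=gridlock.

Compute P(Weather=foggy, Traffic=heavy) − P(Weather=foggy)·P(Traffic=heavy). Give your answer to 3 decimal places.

P(Weather=foggy) = 0.101 + 0.026 + 0.009 + 0.037 = 0.173.
P(Traffic=heavy) = 0.077 + 0.057 + 0.108 + 0.026 = 0.268.
P(Weather=foggy, Traffic=heavy) − P(Weather=foggy)P(Traffic=heavy) = 0.026 − 0.173×0.268 = -0.020.

-0.020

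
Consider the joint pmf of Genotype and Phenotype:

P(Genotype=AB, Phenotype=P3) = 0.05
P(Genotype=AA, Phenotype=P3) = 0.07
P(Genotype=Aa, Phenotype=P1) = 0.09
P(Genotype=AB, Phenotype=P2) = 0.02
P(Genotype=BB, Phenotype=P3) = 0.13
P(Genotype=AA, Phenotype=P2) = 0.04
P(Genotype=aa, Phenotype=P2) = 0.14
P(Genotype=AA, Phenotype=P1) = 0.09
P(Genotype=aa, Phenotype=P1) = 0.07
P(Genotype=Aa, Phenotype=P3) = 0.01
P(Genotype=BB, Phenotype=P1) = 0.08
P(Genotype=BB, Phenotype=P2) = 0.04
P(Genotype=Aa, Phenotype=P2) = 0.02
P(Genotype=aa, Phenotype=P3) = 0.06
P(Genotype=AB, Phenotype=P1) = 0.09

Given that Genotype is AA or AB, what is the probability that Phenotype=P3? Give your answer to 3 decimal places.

0.333

P(Genotype=AA) = 0.09 + 0.04 + 0.07 = 0.20.
P(Genotype=AB) = 0.09 + 0.02 + 0.05 = 0.16.
P(Genotype ∈ {AA, AB}) = 0.20 + 0.16 = 0.36; P(Phenotype=P3, Genotype ∈ {AA, AB}) = 0.07 + 0.05 = 0.12.
P(Phenotype=P3 | Genotype ∈ {AA, AB}) = 0.12/0.36 = 0.333.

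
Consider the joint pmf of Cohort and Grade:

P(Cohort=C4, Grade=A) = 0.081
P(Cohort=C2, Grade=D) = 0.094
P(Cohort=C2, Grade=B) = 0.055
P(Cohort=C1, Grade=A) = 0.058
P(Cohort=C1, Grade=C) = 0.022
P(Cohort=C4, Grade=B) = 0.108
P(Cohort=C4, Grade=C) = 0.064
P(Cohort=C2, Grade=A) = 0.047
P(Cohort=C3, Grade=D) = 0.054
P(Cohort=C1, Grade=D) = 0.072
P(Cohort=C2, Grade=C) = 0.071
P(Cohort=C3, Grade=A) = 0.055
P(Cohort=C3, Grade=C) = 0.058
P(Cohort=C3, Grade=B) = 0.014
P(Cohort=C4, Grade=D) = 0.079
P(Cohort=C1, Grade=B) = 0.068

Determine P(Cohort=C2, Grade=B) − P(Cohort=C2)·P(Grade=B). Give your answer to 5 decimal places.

P(Cohort=C2) = 0.047 + 0.055 + 0.071 + 0.094 = 0.267.
P(Grade=B) = 0.068 + 0.055 + 0.014 + 0.108 = 0.245.
P(Cohort=C2, Grade=B) − P(Cohort=C2)P(Grade=B) = 0.055 − 0.267×0.245 = -0.01042.

-0.01042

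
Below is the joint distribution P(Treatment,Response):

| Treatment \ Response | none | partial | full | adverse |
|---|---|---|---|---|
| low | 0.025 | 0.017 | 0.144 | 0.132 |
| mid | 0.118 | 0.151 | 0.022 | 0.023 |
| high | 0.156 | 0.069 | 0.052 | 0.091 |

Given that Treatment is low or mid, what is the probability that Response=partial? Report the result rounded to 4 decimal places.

P(Treatment=low) = 0.025 + 0.017 + 0.144 + 0.132 = 0.318.
P(Treatment=mid) = 0.118 + 0.151 + 0.022 + 0.023 = 0.314.
P(Treatment ∈ {low, mid}) = 0.318 + 0.314 = 0.632; P(Response=partial, Treatment ∈ {low, mid}) = 0.017 + 0.151 = 0.168.
P(Response=partial | Treatment ∈ {low, mid}) = 0.168/0.632 = 0.2658.

0.2658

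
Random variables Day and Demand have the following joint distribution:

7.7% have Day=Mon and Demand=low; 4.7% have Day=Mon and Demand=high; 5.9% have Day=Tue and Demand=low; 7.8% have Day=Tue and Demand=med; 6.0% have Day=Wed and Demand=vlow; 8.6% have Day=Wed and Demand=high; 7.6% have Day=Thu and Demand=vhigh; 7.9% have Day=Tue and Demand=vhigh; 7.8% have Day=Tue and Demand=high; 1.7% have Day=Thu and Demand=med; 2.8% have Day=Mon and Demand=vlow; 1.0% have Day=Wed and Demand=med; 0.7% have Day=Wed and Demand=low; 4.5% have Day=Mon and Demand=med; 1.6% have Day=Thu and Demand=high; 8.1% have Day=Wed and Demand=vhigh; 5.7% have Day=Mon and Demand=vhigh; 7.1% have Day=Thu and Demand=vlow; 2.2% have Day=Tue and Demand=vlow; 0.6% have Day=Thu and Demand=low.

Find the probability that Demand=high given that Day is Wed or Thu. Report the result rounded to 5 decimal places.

0.23721

P(Day=Wed) = 0.060 + 0.007 + 0.010 + 0.086 + 0.081 = 0.244.
P(Day=Thu) = 0.071 + 0.006 + 0.017 + 0.016 + 0.076 = 0.186.
P(Day ∈ {Wed, Thu}) = 0.244 + 0.186 = 0.430; P(Demand=high, Day ∈ {Wed, Thu}) = 0.086 + 0.016 = 0.102.
P(Demand=high | Day ∈ {Wed, Thu}) = 0.102/0.430 = 0.23721.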